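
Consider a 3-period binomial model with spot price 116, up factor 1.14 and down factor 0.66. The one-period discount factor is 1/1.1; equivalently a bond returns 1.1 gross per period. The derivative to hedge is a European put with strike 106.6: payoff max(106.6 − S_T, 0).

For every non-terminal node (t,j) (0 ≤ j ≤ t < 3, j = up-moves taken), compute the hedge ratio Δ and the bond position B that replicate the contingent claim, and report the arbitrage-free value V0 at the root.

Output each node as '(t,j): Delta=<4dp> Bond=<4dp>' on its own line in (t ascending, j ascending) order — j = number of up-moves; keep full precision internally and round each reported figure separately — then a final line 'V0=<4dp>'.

Risk-neutral probability p* = (R−d)/(u−d) = (1.1−0.66)/(1.14−0.66) = 0.9167.
Payoff layer (t=3): V(3,0)=73.2505, V(3,1)=48.9963, V(3,2)=7.1026, V(3,3)=0.0000
  t=2,j=0: stock 50.5296 → up 57.6037 (V=48.9963), down 33.3495 (V=73.2505). Price 46.3795; hedge Δ=-1.0000, bond B=96.9091.
  t=2,j=1: stock 87.2784 → up 99.4974 (V=7.1026), down 57.6037 (V=48.9963). Price 9.6307; hedge Δ=-1.0000, bond B=96.9091.
  t=2,j=2: stock 150.7536 → up 171.8591 (V=0.0000), down 99.4974 (V=7.1026). Price 0.5381; hedge Δ=-0.0982, bond B=15.3352.
  t=1,j=0: stock 76.5600 → up 87.2784 (V=9.6307), down 50.5296 (V=46.3795). Price 11.5392; hedge Δ=-1.0000, bond B=88.0992.
  t=1,j=1: stock 132.2400 → up 150.7536 (V=0.5381), down 87.2784 (V=9.6307). Price 1.1780; hedge Δ=-0.1432, bond B=20.1209.
  t=0,j=0: stock 116.0000 → up 132.2400 (V=1.1780), down 76.5600 (V=11.5392). Price 1.8558; hedge Δ=-0.1861, bond B=23.4416.
Root portfolio cost Δ·116+B reproduces V0=1.8558.

(0,0): Delta=-0.1861 Bond=23.4416
(1,0): Delta=-1.0000 Bond=88.0992
(1,1): Delta=-0.1432 Bond=20.1209
(2,0): Delta=-1.0000 Bond=96.9091
(2,1): Delta=-1.0000 Bond=96.9091
(2,2): Delta=-0.0982 Bond=15.3352
V0=1.8558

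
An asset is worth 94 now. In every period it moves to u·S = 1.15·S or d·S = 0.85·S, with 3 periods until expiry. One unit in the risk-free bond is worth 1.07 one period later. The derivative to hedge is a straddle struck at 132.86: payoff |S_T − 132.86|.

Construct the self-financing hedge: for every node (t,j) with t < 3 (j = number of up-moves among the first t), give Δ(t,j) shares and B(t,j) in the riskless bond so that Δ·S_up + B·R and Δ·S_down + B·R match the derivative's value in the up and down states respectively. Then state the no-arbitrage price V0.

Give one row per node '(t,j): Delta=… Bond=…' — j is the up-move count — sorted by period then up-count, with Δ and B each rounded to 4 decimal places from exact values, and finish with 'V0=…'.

(0,0): Delta=-0.6635 Bond=83.3231
(1,0): Delta=-1.0000 Bond=116.0451
(1,1): Delta=-0.5730 Bond=79.3777
(2,0): Delta=-1.0000 Bond=124.1682
(2,1): Delta=-1.0000 Bond=124.1682
(2,2): Delta=-0.4582 Bond=70.6672
V0=20.9576

No-arbitrage ⇒ martingale measure with p* = (R−d)/(u−d) = 0.7333.
Terminal values V(3,·): V(3,0)=75.1323, V(3,1)=54.7578, V(3,2)=27.1923, V(3,3)=10.1022
(2,0): S=67.9150. Δ = (V_up−V_dn)/(S_up−S_dn) = (54.7578−75.1323)/(78.1022−57.7277) = -1.0000. V = [p*·54.7578 + (1−p*)·75.1323]/1.07 = 56.2532. B = V − Δ·S = 124.1682.
(2,1): S=91.8850. Δ = (V_up−V_dn)/(S_up−S_dn) = (27.1923−54.7578)/(105.6677−78.1022) = -1.0000. V = [p*·27.1923 + (1−p*)·54.7578]/1.07 = 32.2832. B = V − Δ·S = 124.1682.
(2,2): S=124.3150. Δ = (V_up−V_dn)/(S_up−S_dn) = (10.1022−27.1923)/(142.9622−105.6677) = -0.4582. V = [p*·10.1022 + (1−p*)·27.1923]/1.07 = 13.7005. B = V − Δ·S = 70.6672.
(1,0): S=79.9000. Δ = (V_up−V_dn)/(S_up−S_dn) = (32.2832−56.2532)/(91.8850−67.9150) = -1.0000. V = [p*·32.2832 + (1−p*)·56.2532]/1.07 = 36.1451. B = V − Δ·S = 116.0451.
(1,1): S=108.1000. Δ = (V_up−V_dn)/(S_up−S_dn) = (13.7005−32.2832)/(124.3150−91.8850) = -0.5730. V = [p*·13.7005 + (1−p*)·32.2832]/1.07 = 17.4354. B = V − Δ·S = 79.3777.
(0,0): S=94.0000. Δ = (V_up−V_dn)/(S_up−S_dn) = (17.4354−36.1451)/(108.1000−79.9000) = -0.6635. V = [p*·17.4354 + (1−p*)·36.1451]/1.07 = 20.9576. B = V − Δ·S = 83.3231.
Root portfolio cost Δ·94+B reproduces V0=20.9576.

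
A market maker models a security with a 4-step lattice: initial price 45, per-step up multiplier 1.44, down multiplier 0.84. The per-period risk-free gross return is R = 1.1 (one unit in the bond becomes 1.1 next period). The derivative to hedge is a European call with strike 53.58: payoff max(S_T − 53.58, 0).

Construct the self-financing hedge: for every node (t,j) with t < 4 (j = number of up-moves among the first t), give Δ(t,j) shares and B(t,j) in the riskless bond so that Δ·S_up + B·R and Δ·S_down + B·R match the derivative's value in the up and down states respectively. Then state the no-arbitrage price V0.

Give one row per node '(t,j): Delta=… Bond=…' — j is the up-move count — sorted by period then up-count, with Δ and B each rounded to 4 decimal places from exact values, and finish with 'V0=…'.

(0,0): Delta=0.7427 Bond=-19.5542
(1,0): Delta=0.5412 Bond=-13.8927
(1,1): Delta=0.8964 Bond=-31.4702
(2,0): Delta=0.2535 Bond=-6.1474
(2,1): Delta=0.7607 Bond=-27.2273
(2,2): Delta=1.0000 Bond=-44.2810
(3,0): Delta=0.0000 Bond=0.0000
(3,1): Delta=0.4469 Bond=-15.6048
(3,2): Delta=1.0000 Bond=-48.7091
(3,3): Delta=1.0000 Bond=-48.7091
V0=13.8683

No-arbitrage ⇒ martingale measure with p* = (R−d)/(u−d) = 0.4333.
Terminal values V(4,·): V(4,0)=0.0000, V(4,1)=0.0000, V(4,2)=12.2609, V(4,3)=59.2902, V(4,4)=139.9118
Node (3,0) S=26.6717: V=(p*·0.0000+(1−p*)·0.0000)/1.1=0.0000; Δ=(0.0000−0.0000)/(38.4072−22.4042)=0.0000; B=V−Δ·S=0.0000
Node (3,1) S=45.7229: V=(p*·12.2609+(1−p*)·0.0000)/1.1=4.8301; Δ=(12.2609−0.0000)/(65.8409−38.4072)=0.4469; B=V−Δ·S=-15.6048
Node (3,2) S=78.3821: V=(p*·59.2902+(1−p*)·12.2609)/1.1=29.6730; Δ=(59.2902−12.2609)/(112.8702−65.8409)=1.0000; B=V−Δ·S=-48.7091
Node (3,3) S=134.3693: V=(p*·139.9118+(1−p*)·59.2902)/1.1=85.6602; Δ=(139.9118−59.2902)/(193.4918−112.8702)=1.0000; B=V−Δ·S=-48.7091
Node (2,0) S=31.7520: V=(p*·4.8301+(1−p*)·0.0000)/1.1=1.9028; Δ=(4.8301−0.0000)/(45.7229−26.6717)=0.2535; B=V−Δ·S=-6.1474
Node (2,1) S=54.4320: V=(p*·29.6730+(1−p*)·4.8301)/1.1=14.1776; Δ=(29.6730−4.8301)/(78.3821−45.7229)=0.7607; B=V−Δ·S=-27.2273
Node (2,2) S=93.3120: V=(p*·85.6602+(1−p*)·29.6730)/1.1=49.0310; Δ=(85.6602−29.6730)/(134.3693−78.3821)=1.0000; B=V−Δ·S=-44.2810
Node (1,0) S=37.8000: V=(p*·14.1776+(1−p*)·1.9028)/1.1=6.5653; Δ=(14.1776−1.9028)/(54.4320−31.7520)=0.5412; B=V−Δ·S=-13.8927
Node (1,1) S=64.8000: V=(p*·49.0310+(1−p*)·14.1776)/1.1=26.6188; Δ=(49.0310−14.1776)/(93.3120−54.4320)=0.8964; B=V−Δ·S=-31.4702
Node (0,0) S=45.0000: V=(p*·26.6188+(1−p*)·6.5653)/1.1=13.8683; Δ=(26.6188−6.5653)/(64.8000−37.8000)=0.7427; B=V−Δ·S=-19.5542
Root portfolio cost Δ·45+B reproduces V0=13.8683.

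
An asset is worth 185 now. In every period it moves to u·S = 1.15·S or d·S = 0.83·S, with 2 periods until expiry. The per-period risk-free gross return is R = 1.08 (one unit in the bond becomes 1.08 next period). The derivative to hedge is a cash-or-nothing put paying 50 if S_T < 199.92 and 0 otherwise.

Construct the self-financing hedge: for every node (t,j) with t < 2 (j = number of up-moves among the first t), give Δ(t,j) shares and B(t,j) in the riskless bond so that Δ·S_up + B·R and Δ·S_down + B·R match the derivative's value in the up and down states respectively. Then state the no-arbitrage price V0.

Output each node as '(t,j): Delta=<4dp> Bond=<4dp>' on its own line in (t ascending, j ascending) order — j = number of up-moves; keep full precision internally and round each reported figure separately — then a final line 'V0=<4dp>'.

Since d<R<u, set p* = (R−d)/(u−d) = 0.7813; price each node as the discounted p*-expectation of its children.
Payoff layer (t=2): V(2,0)=50.0000, V(2,1)=50.0000, V(2,2)=0.0000
  t=1,j=0: stock 153.5500 → up 176.5825 (V=50.0000), down 127.4465 (V=50.0000). Price 46.2963; hedge Δ=0.0000, bond B=46.2963.
  t=1,j=1: stock 212.7500 → up 244.6625 (V=0.0000), down 176.5825 (V=50.0000). Price 10.1273; hedge Δ=-0.7344, bond B=166.3773.
  t=0,j=0: stock 185.0000 → up 212.7500 (V=10.1273), down 153.5500 (V=46.2963). Price 16.7030; hedge Δ=-0.6110, bond B=129.7311.
Check: Δ(0,0)·S0 + B(0,0) = 16.7030 = V0.

(0,0): Delta=-0.6110 Bond=129.7311
(1,0): Delta=0.0000 Bond=46.2963
(1,1): Delta=-0.7344 Bond=166.3773
V0=16.7030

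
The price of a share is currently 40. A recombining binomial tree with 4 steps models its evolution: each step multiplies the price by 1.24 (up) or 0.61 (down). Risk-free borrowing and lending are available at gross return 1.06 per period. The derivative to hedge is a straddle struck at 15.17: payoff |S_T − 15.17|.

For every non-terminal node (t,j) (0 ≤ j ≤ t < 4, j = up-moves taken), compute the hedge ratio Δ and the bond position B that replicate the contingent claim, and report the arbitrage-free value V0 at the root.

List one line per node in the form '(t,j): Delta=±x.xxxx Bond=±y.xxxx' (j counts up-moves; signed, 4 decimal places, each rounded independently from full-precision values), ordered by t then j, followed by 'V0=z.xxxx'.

(0,0): Delta=0.9455 Bond=-9.3219
(1,0): Delta=0.7611 Bond=-5.3804
(1,1): Delta=0.9818 Bond=-11.6816
(2,0): Delta=0.1089 Bond=4.0028
(2,1): Delta=0.8894 Bond=-9.5856
(2,2): Delta=1.0000 Bond=-13.5012
(3,0): Delta=-1.0000 Bond=14.3113
(3,1): Delta=0.3271 Bond=0.2157
(3,2): Delta=1.0000 Bond=-14.3113
(3,3): Delta=1.0000 Bond=-14.3113
V0=28.4986

Risk-neutral probability p* = (R−d)/(u−d) = (1.06−0.61)/(1.24−0.61) = 0.7143.
At expiry t=4: V(4,0)=9.6317, V(4,1)=3.9117, V(4,2)=7.7156, V(4,3)=31.3516, V(4,4)=79.3986
  t=3,j=0: stock 9.0792 → up 11.2583 (V=3.9117), down 5.5383 (V=9.6317). Price 5.2321; hedge Δ=-1.0000, bond B=14.3113.
  t=3,j=1: stock 18.4562 → up 22.8856 (V=7.7156), down 11.2583 (V=3.9117). Price 6.2536; hedge Δ=0.3271, bond B=0.2157.
  t=3,j=2: stock 37.5174 → up 46.5216 (V=31.3516), down 22.8856 (V=7.7156). Price 23.2061; hedge Δ=1.0000, bond B=-14.3113.
  t=3,j=3: stock 76.2650 → up 94.5686 (V=79.3986), down 46.5216 (V=31.3516). Price 61.9536; hedge Δ=1.0000, bond B=-14.3113.
  t=2,j=0: stock 14.8840 → up 18.4562 (V=6.2536), down 9.0792 (V=5.2321). Price 5.6243; hedge Δ=0.1089, bond B=4.0028.
  t=2,j=1: stock 30.2560 → up 37.5174 (V=23.2061), down 18.4562 (V=6.2536). Price 17.3232; hedge Δ=0.8894, bond B=-9.5856.
  t=2,j=2: stock 61.5040 → up 76.2650 (V=61.9536), down 37.5174 (V=23.2061). Price 48.0028; hedge Δ=1.0000, bond B=-13.5012.
  t=1,j=0: stock 24.4000 → up 30.2560 (V=17.3232), down 14.8840 (V=5.6243). Price 13.1893; hedge Δ=0.7611, bond B=-5.3804.
  t=1,j=1: stock 49.6000 → up 61.5040 (V=48.0028), down 30.2560 (V=17.3232). Price 37.0162; hedge Δ=0.9818, bond B=-11.6816.
  t=0,j=0: stock 40.0000 → up 49.6000 (V=37.0162), down 24.4000 (V=13.1893). Price 28.4986; hedge Δ=0.9455, bond B=-9.3219.
Root portfolio cost Δ·40+B reproduces V0=28.4986.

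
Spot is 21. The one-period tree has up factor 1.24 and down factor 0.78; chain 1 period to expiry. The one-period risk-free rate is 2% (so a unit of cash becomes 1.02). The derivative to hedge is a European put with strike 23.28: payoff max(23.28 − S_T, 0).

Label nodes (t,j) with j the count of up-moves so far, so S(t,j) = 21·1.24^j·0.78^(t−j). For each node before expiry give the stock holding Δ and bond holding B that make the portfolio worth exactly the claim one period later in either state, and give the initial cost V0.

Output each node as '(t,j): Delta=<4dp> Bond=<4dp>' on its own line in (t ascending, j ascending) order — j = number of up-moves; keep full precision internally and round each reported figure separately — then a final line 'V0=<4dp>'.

(0,0): Delta=-0.7143 Bond=18.2353
V0=3.2353

The replicating-portfolio and risk-neutral prices coincide; use p* = (1.02−0.78)/(1.24−0.78) = 0.5217 for the latter.
Terminal payoffs: V(1,0)=6.9000, V(1,1)=0.0000
(0,0): S=21.0000. Δ = (V_up−V_dn)/(S_up−S_dn) = (0.0000−6.9000)/(26.0400−16.3800) = -0.7143. V = [p*·0.0000 + (1−p*)·6.9000]/1.02 = 3.2353. B = V − Δ·S = 18.2353.
Check: Δ(0,0)·S0 + B(0,0) = 3.2353 = V0.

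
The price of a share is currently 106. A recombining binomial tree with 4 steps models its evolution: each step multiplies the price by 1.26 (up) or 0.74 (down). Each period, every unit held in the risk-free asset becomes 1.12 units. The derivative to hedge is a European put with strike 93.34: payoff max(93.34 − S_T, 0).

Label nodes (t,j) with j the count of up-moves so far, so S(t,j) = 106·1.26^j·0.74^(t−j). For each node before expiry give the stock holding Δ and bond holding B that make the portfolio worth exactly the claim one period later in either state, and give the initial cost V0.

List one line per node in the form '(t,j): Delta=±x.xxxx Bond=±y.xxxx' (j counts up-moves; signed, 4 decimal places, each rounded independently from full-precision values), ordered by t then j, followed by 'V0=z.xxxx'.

(0,0): Delta=-0.0903 Bond=11.3723
(1,0): Delta=-0.3365 Bond=32.0514
(1,1): Delta=-0.0370 Bond=5.6212
(2,0): Delta=-1.0000 Bond=74.4101
(2,1): Delta=-0.1930 Bond=21.7088
(2,2): Delta=-0.0033 Bond=0.6172
(3,0): Delta=-1.0000 Bond=83.3393
(3,1): Delta=-1.0000 Bond=83.3393
(3,2): Delta=-0.0183 Bond=2.5676
(3,3): Delta=0.0000 Bond=0.0000
V0=1.8025

Under the risk-neutral measure, an up-move has probability p* = (R−d)/(u−d) = 0.7308 and values discount at R = 1.12.
At expiry t=4: V(4,0)=61.5542, V(4,1)=39.2183, V(4,2)=1.1868, V(4,3)=0.0000, V(4,4)=0.0000
  t=3,j=0: stock 42.9537 → up 54.1217 (V=39.2183), down 31.7858 (V=61.5542). Price 40.3855; hedge Δ=-1.0000, bond B=83.3393.
  t=3,j=1: stock 73.1375 → up 92.1532 (V=1.1868), down 54.1217 (V=39.2183). Price 10.2018; hedge Δ=-1.0000, bond B=83.3393.
  t=3,j=2: stock 124.5313 → up 156.9095 (V=0.0000), down 92.1532 (V=1.1868). Price 0.2853; hedge Δ=-0.0183, bond B=2.5676.
  t=3,j=3: stock 212.0399 → up 267.1702 (V=0.0000), down 156.9095 (V=0.0000). Price 0.0000; hedge Δ=0.0000, bond B=0.0000.
  t=2,j=0: stock 58.0456 → up 73.1375 (V=10.2018), down 42.9537 (V=40.3855). Price 16.3645; hedge Δ=-1.0000, bond B=74.4101.
  t=2,j=1: stock 98.8344 → up 124.5313 (V=0.2853), down 73.1375 (V=10.2018). Price 2.6385; hedge Δ=-0.1930, bond B=21.7088.
  t=2,j=2: stock 168.2856 → up 212.0399 (V=0.0000), down 124.5313 (V=0.2853). Price 0.0686; hedge Δ=-0.0033, bond B=0.6172.
  t=1,j=0: stock 78.4400 → up 98.8344 (V=2.6385), down 58.0456 (V=16.3645). Price 5.6553; hedge Δ=-0.3365, bond B=32.0514.
  t=1,j=1: stock 133.5600 → up 168.2856 (V=0.0686), down 98.8344 (V=2.6385). Price 0.6790; hedge Δ=-0.0370, bond B=5.6212.
  t=0,j=0: stock 106.0000 → up 133.5600 (V=0.6790), down 78.4400 (V=5.6553). Price 1.8025; hedge Δ=-0.0903, bond B=11.3723.
Root portfolio cost Δ·106+B reproduces V0=1.8025.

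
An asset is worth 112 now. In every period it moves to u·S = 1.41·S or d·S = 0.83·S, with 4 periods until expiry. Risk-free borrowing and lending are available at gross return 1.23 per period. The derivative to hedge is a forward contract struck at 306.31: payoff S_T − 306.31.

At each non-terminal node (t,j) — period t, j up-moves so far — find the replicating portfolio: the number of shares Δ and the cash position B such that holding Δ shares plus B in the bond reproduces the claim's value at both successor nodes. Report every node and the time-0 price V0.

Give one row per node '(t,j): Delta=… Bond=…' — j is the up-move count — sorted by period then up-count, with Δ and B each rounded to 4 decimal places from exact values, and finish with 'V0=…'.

(0,0): Delta=1.0000 Bond=-133.8261
(1,0): Delta=1.0000 Bond=-164.6061
(1,1): Delta=1.0000 Bond=-164.6061
(2,0): Delta=1.0000 Bond=-202.4655
(2,1): Delta=1.0000 Bond=-202.4655
(2,2): Delta=1.0000 Bond=-202.4655
(3,0): Delta=1.0000 Bond=-249.0325
(3,1): Delta=1.0000 Bond=-249.0325
(3,2): Delta=1.0000 Bond=-249.0325
(3,3): Delta=1.0000 Bond=-249.0325
V0=-21.8261

The replicating-portfolio and risk-neutral prices coincide; use p* = (1.23−0.83)/(1.41−0.83) = 0.6897 for the latter.
Payoff layer (t=4): V(4,0)=-253.1567, V(4,1)=-216.0134, V(4,2)=-152.9146, V(4,3)=-45.7226, V(4,4)=136.3747
  t=3,j=0: stock 64.0401 → up 90.2966 (V=-216.0134), down 53.1533 (V=-253.1567). Price -184.9924; hedge Δ=1.0000, bond B=-249.0325.
  t=3,j=1: stock 108.7911 → up 153.3954 (V=-152.9146), down 90.2966 (V=-216.0134). Price -140.2414; hedge Δ=1.0000, bond B=-249.0325.
  t=3,j=2: stock 184.8138 → up 260.5874 (V=-45.7226), down 153.3954 (V=-152.9146). Price -64.2187; hedge Δ=1.0000, bond B=-249.0325.
  t=3,j=3: stock 313.9608 → up 442.6847 (V=136.3747), down 260.5874 (V=-45.7226). Price 64.9282; hedge Δ=1.0000, bond B=-249.0325.
  t=2,j=0: stock 77.1568 → up 108.7911 (V=-140.2414), down 64.0401 (V=-184.9924). Price -125.3087; hedge Δ=1.0000, bond B=-202.4655.
  t=2,j=1: stock 131.0736 → up 184.8138 (V=-64.2187), down 108.7911 (V=-140.2414). Price -71.3919; hedge Δ=1.0000, bond B=-202.4655.
  t=2,j=2: stock 222.6672 → up 313.9608 (V=64.9282), down 184.8138 (V=-64.2187). Price 20.2017; hedge Δ=1.0000, bond B=-202.4655.
  t=1,j=0: stock 92.9600 → up 131.0736 (V=-71.3919), down 77.1568 (V=-125.3087). Price -71.6461; hedge Δ=1.0000, bond B=-164.6061.
  t=1,j=1: stock 157.9200 → up 222.6672 (V=20.2017), down 131.0736 (V=-71.3919). Price -6.6861; hedge Δ=1.0000, bond B=-164.6061.
  t=0,j=0: stock 112.0000 → up 157.9200 (V=-6.6861), down 92.9600 (V=-71.6461). Price -21.8261; hedge Δ=1.0000, bond B=-133.8261.
Root portfolio cost Δ·112+B reproduces V0=-21.8261.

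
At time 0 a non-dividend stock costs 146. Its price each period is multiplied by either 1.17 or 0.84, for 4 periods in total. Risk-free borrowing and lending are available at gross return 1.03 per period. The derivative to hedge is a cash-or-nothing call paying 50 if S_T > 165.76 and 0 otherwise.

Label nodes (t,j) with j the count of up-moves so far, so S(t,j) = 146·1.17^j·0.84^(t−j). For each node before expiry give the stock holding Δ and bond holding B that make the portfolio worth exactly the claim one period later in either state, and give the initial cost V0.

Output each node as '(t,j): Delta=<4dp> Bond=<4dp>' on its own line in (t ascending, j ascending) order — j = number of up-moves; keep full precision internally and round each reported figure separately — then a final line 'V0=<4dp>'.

Risk-neutral probability p* = (R−d)/(u−d) = (1.03−0.84)/(1.17−0.84) = 0.5758.
At expiry t=4: V(4,0)=0.0000, V(4,1)=0.0000, V(4,2)=0.0000, V(4,3)=50.0000, V(4,4)=50.0000
(3,0): S=86.5348. Δ = (V_up−V_dn)/(S_up−S_dn) = (0.0000−0.0000)/(101.2457−72.6892) = 0.0000. V = [p*·0.0000 + (1−p*)·0.0000]/1.03 = 0.0000. B = V − Δ·S = 0.0000.
(3,1): S=120.5306. Δ = (V_up−V_dn)/(S_up−S_dn) = (0.0000−0.0000)/(141.0208−101.2457) = 0.0000. V = [p*·0.0000 + (1−p*)·0.0000]/1.03 = 0.0000. B = V − Δ·S = 0.0000.
(3,2): S=167.8819. Δ = (V_up−V_dn)/(S_up−S_dn) = (50.0000−0.0000)/(196.4218−141.0208) = 0.9025. V = [p*·50.0000 + (1−p*)·0.0000]/1.03 = 27.9494. B = V − Δ·S = -123.5658.
(3,3): S=233.8355. Δ = (V_up−V_dn)/(S_up−S_dn) = (50.0000−50.0000)/(273.5875−196.4218) = 0.0000. V = [p*·50.0000 + (1−p*)·50.0000]/1.03 = 48.5437. B = V − Δ·S = 48.5437.
(2,0): S=103.0176. Δ = (V_up−V_dn)/(S_up−S_dn) = (0.0000−0.0000)/(120.5306−86.5348) = 0.0000. V = [p*·0.0000 + (1−p*)·0.0000]/1.03 = 0.0000. B = V − Δ·S = 0.0000.
(2,1): S=143.4888. Δ = (V_up−V_dn)/(S_up−S_dn) = (27.9494−0.0000)/(167.8819−120.5306) = 0.5903. V = [p*·27.9494 + (1−p*)·0.0000]/1.03 = 15.6234. B = V − Δ·S = -69.0718.
(2,2): S=199.8594. Δ = (V_up−V_dn)/(S_up−S_dn) = (48.5437−27.9494)/(233.8355−167.8819) = 0.3123. V = [p*·48.5437 + (1−p*)·27.9494]/1.03 = 38.6473. B = V − Δ·S = -23.7596.
(1,0): S=122.6400. Δ = (V_up−V_dn)/(S_up−S_dn) = (15.6234−0.0000)/(143.4888−103.0176) = 0.3860. V = [p*·15.6234 + (1−p*)·0.0000]/1.03 = 8.7333. B = V − Δ·S = -38.6103.
(1,1): S=170.8200. Δ = (V_up−V_dn)/(S_up−S_dn) = (38.6473−15.6234)/(199.8594−143.4888) = 0.4084. V = [p*·38.6473 + (1−p*)·15.6234]/1.03 = 28.0384. B = V − Δ·S = -41.7310.
(0,0): S=146.0000. Δ = (V_up−V_dn)/(S_up−S_dn) = (28.0384−8.7333)/(170.8200−122.6400) = 0.4007. V = [p*·28.0384 + (1−p*)·8.7333]/1.03 = 19.2703. B = V − Δ·S = -39.2302.
Each (Δ,B) replicates both successor values, so the strategy is self-financing and V0 is arbitrage-free.

(0,0): Delta=0.4007 Bond=-39.2302
(1,0): Delta=0.3860 Bond=-38.6103
(1,1): Delta=0.4084 Bond=-41.7310
(2,0): Delta=0.0000 Bond=0.0000
(2,1): Delta=0.5903 Bond=-69.0718
(2,2): Delta=0.3123 Bond=-23.7596
(3,0): Delta=0.0000 Bond=0.0000
(3,1): Delta=0.0000 Bond=0.0000
(3,2): Delta=0.9025 Bond=-123.5658
(3,3): Delta=0.0000 Bond=48.5437
V0=19.2703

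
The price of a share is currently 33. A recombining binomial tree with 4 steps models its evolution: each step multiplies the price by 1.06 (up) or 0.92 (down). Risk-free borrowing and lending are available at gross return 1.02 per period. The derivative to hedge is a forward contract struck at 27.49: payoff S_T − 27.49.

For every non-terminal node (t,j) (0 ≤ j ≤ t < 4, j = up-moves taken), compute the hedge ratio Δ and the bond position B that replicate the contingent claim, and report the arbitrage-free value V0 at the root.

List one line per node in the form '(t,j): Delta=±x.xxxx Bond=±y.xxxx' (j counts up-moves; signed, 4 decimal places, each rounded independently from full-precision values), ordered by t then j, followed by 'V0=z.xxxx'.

Since d<R<u, set p* = (R−d)/(u−d) = 0.7143; price each node as the discounted p*-expectation of its children.
At expiry t=4: V(4,0)=-3.8490, V(4,1)=-0.2515, V(4,2)=3.8935, V(4,3)=8.6692, V(4,4)=14.1717
Node (3,0) S=25.6967: V=(p*·-0.2515+(1−p*)·-3.8490)/1.02=-1.2543; Δ=(-0.2515−-3.8490)/(27.2385−23.6410)=1.0000; B=V−Δ·S=-26.9510
Node (3,1) S=29.6071: V=(p*·3.8935+(1−p*)·-0.2515)/1.02=2.6561; Δ=(3.8935−-0.2515)/(31.3835−27.2385)=1.0000; B=V−Δ·S=-26.9510
Node (3,2) S=34.1125: V=(p*·8.6692+(1−p*)·3.8935)/1.02=7.1615; Δ=(8.6692−3.8935)/(36.1592−31.3835)=1.0000; B=V−Δ·S=-26.9510
Node (3,3) S=39.3035: V=(p*·14.1717+(1−p*)·8.6692)/1.02=12.3525; Δ=(14.1717−8.6692)/(41.6617−36.1592)=1.0000; B=V−Δ·S=-26.9510
Node (2,0) S=27.9312: V=(p*·2.6561+(1−p*)·-1.2543)/1.02=1.5087; Δ=(2.6561−-1.2543)/(29.6071−25.6967)=1.0000; B=V−Δ·S=-26.4225
Node (2,1) S=32.1816: V=(p*·7.1615+(1−p*)·2.6561)/1.02=5.7591; Δ=(7.1615−2.6561)/(34.1125−29.6071)=1.0000; B=V−Δ·S=-26.4225
Node (2,2) S=37.0788: V=(p*·12.3525+(1−p*)·7.1615)/1.02=10.6563; Δ=(12.3525−7.1615)/(39.3035−34.1125)=1.0000; B=V−Δ·S=-26.4225
Node (1,0) S=30.3600: V=(p*·5.7591+(1−p*)·1.5087)/1.02=4.4556; Δ=(5.7591−1.5087)/(32.1816−27.9312)=1.0000; B=V−Δ·S=-25.9044
Node (1,1) S=34.9800: V=(p*·10.6563+(1−p*)·5.7591)/1.02=9.0756; Δ=(10.6563−5.7591)/(37.0788−32.1816)=1.0000; B=V−Δ·S=-25.9044
Node (0,0) S=33.0000: V=(p*·9.0756+(1−p*)·4.4556)/1.02=7.6035; Δ=(9.0756−4.4556)/(34.9800−30.3600)=1.0000; B=V−Δ·S=-25.3965
The time-0 hedge costs 7.6035, which is the no-arbitrage price.

(0,0): Delta=1.0000 Bond=-25.3965
(1,0): Delta=1.0000 Bond=-25.9044
(1,1): Delta=1.0000 Bond=-25.9044
(2,0): Delta=1.0000 Bond=-26.4225
(2,1): Delta=1.0000 Bond=-26.4225
(2,2): Delta=1.0000 Bond=-26.4225
(3,0): Delta=1.0000 Bond=-26.9510
(3,1): Delta=1.0000 Bond=-26.9510
(3,2): Delta=1.0000 Bond=-26.9510
(3,3): Delta=1.0000 Bond=-26.9510
V0=7.6035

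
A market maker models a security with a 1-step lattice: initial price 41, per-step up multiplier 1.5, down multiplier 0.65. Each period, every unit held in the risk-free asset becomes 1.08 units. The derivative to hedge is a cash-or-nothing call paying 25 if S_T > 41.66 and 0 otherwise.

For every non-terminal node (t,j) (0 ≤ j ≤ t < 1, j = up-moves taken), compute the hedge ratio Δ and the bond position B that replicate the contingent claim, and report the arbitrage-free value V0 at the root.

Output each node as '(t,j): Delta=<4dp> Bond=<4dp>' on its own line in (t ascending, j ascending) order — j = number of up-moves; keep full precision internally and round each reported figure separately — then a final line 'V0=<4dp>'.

(0,0): Delta=0.7174 Bond=-17.7015
V0=11.7102

The replicating-portfolio and risk-neutral prices coincide; use p* = (1.08−0.65)/(1.5−0.65) = 0.5059 for the latter.
Terminal payoffs: V(1,0)=0.0000, V(1,1)=25.0000
  t=0,j=0: stock 41.0000 → up 61.5000 (V=25.0000), down 26.6500 (V=0.0000). Price 11.7102; hedge Δ=0.7174, bond B=-17.7015.
Check: Δ(0,0)·S0 + B(0,0) = 11.7102 = V0.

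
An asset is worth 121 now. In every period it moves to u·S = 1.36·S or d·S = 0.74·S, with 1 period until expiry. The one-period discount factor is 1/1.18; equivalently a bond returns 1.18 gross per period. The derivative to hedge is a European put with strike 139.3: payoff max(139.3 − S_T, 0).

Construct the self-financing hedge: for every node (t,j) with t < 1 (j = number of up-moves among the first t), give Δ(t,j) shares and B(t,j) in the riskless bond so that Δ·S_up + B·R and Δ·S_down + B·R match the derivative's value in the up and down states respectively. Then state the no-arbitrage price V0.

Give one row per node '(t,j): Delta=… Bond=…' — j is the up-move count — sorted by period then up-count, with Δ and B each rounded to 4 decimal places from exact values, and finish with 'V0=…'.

Since d<R<u, set p* = (R−d)/(u−d) = 0.7097; price each node as the discounted p*-expectation of its children.
Terminal payoffs: V(1,0)=49.7600, V(1,1)=0.0000
Node (0,0) S=121.0000: V=(p*·0.0000+(1−p*)·49.7600)/1.18=12.2428; Δ=(0.0000−49.7600)/(164.5600−89.5400)=-0.6633; B=V−Δ·S=92.5008
Each (Δ,B) replicates both successor values, so the strategy is self-financing and V0 is arbitrage-free.

(0,0): Delta=-0.6633 Bond=92.5008
V0=12.2428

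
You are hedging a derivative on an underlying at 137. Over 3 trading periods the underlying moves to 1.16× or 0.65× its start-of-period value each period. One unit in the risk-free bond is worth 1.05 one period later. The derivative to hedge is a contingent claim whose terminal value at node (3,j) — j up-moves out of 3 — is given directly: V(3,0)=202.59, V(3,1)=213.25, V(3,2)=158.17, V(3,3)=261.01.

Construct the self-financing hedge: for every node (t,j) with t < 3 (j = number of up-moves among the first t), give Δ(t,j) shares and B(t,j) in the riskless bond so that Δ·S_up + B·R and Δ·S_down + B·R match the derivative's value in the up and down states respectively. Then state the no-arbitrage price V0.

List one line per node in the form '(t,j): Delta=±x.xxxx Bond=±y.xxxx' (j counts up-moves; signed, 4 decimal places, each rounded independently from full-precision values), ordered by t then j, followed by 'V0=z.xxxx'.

(0,0): Delta=0.5858 Bond=104.8377
(1,0): Delta=-0.8577 Bond=238.6206
(1,1): Delta=0.8082 Bond=74.7308
(2,0): Delta=0.3611 Bond=180.0035
(2,1): Delta=-1.0455 Bond=269.9524
(2,2): Delta=1.0938 Bond=25.8090
V0=185.0875

Since d<R<u, set p* = (R−d)/(u−d) = 0.7843; price each node as the discounted p*-expectation of its children.
Payoff layer (t=3): V(3,0)=202.5900, V(3,1)=213.2500, V(3,2)=158.1700, V(3,3)=261.0100
Node (2,0) S=57.8825: V=(p*·213.2500+(1−p*)·202.5900)/1.05=200.9055; Δ=(213.2500−202.5900)/(67.1437−37.6236)=0.3611; B=V−Δ·S=180.0035
Node (2,1) S=103.2980: V=(p*·158.1700+(1−p*)·213.2500)/1.05=161.9524; Δ=(158.1700−213.2500)/(119.8257−67.1437)=-1.0455; B=V−Δ·S=269.9524
Node (2,2) S=184.3472: V=(p*·261.0100+(1−p*)·158.1700)/1.05=227.4560; Δ=(261.0100−158.1700)/(213.8428−119.8257)=1.0938; B=V−Δ·S=25.8090
Node (1,0) S=89.0500: V=(p*·161.9524+(1−p*)·200.9055)/1.05=162.2419; Δ=(161.9524−200.9055)/(103.2980−57.8825)=-0.8577; B=V−Δ·S=238.6206
Node (1,1) S=158.9200: V=(p*·227.4560+(1−p*)·161.9524)/1.05=203.1693; Δ=(227.4560−161.9524)/(184.3472−103.2980)=0.8082; B=V−Δ·S=74.7308
Node (0,0) S=137.0000: V=(p*·203.1693+(1−p*)·162.2419)/1.05=185.0875; Δ=(203.1693−162.2419)/(158.9200−89.0500)=0.5858; B=V−Δ·S=104.8377
Self-financing check: at every node Δ·S+B equals the discounted successor values.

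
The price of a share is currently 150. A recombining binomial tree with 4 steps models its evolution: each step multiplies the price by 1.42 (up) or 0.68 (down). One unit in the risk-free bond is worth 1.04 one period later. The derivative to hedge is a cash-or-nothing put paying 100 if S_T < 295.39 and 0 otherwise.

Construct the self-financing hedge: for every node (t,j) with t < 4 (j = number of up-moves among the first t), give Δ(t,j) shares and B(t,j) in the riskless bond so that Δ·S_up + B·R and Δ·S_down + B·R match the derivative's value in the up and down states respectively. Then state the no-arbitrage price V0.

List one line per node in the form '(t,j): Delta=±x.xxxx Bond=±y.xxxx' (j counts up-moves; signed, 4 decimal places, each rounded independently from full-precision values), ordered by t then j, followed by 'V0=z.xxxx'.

(0,0): Delta=-0.0922 Bond=94.5243
(1,0): Delta=0.0000 Bond=88.8996
(1,1): Delta=-0.1388 Bond=108.2335
(2,0): Delta=0.0000 Bond=92.4556
(2,1): Delta=0.0000 Bond=92.4556
(2,2): Delta=-0.2090 Bond=133.7871
(3,0): Delta=0.0000 Bond=96.1538
(3,1): Delta=0.0000 Bond=96.1538
(3,2): Delta=0.0000 Bond=96.1538
(3,3): Delta=-0.3146 Bond=184.5114
V0=80.6925

Since d<R<u, set p* = (R−d)/(u−d) = 0.4865; price each node as the discounted p*-expectation of its children.
At expiry t=4: V(4,0)=100.0000, V(4,1)=100.0000, V(4,2)=100.0000, V(4,3)=100.0000, V(4,4)=0.0000
Node (3,0) S=47.1648: V=(p*·100.0000+(1−p*)·100.0000)/1.04=96.1538; Δ=(100.0000−100.0000)/(66.9740−32.0721)=0.0000; B=V−Δ·S=96.1538
Node (3,1) S=98.4912: V=(p*·100.0000+(1−p*)·100.0000)/1.04=96.1538; Δ=(100.0000−100.0000)/(139.8575−66.9740)=0.0000; B=V−Δ·S=96.1538
Node (3,2) S=205.6728: V=(p*·100.0000+(1−p*)·100.0000)/1.04=96.1538; Δ=(100.0000−100.0000)/(292.0554−139.8575)=0.0000; B=V−Δ·S=96.1538
Node (3,3) S=429.4932: V=(p*·0.0000+(1−p*)·100.0000)/1.04=49.3763; Δ=(0.0000−100.0000)/(609.8803−292.0554)=-0.3146; B=V−Δ·S=184.5114
Node (2,0) S=69.3600: V=(p*·96.1538+(1−p*)·96.1538)/1.04=92.4556; Δ=(96.1538−96.1538)/(98.4912−47.1648)=0.0000; B=V−Δ·S=92.4556
Node (2,1) S=144.8400: V=(p*·96.1538+(1−p*)·96.1538)/1.04=92.4556; Δ=(96.1538−96.1538)/(205.6728−98.4912)=0.0000; B=V−Δ·S=92.4556
Node (2,2) S=302.4600: V=(p*·49.3763+(1−p*)·96.1538)/1.04=70.5742; Δ=(49.3763−96.1538)/(429.4932−205.6728)=-0.2090; B=V−Δ·S=133.7871
Node (1,0) S=102.0000: V=(p*·92.4556+(1−p*)·92.4556)/1.04=88.8996; Δ=(92.4556−92.4556)/(144.8400−69.3600)=0.0000; B=V−Δ·S=88.8996
Node (1,1) S=213.0000: V=(p*·70.5742+(1−p*)·92.4556)/1.04=78.6641; Δ=(70.5742−92.4556)/(302.4600−144.8400)=-0.1388; B=V−Δ·S=108.2335
Node (0,0) S=150.0000: V=(p*·78.6641+(1−p*)·88.8996)/1.04=80.6925; Δ=(78.6641−88.8996)/(213.0000−102.0000)=-0.0922; B=V−Δ·S=94.5243
Each (Δ,B) replicates both successor values, so the strategy is self-financing and V0 is arbitrage-free.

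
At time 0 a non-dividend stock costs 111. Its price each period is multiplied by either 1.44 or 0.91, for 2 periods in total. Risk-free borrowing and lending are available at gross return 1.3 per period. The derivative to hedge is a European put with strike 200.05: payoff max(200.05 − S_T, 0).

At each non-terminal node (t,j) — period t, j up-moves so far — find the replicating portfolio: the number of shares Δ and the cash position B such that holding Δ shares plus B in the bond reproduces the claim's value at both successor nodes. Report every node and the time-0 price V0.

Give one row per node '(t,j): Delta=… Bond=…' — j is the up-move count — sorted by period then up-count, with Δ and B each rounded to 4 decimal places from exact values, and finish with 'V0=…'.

(0,0): Delta=-0.7102 Bond=95.8555
(1,0): Delta=-1.0000 Bond=153.8846
(1,1): Delta=-0.6445 Bond=114.1040
V0=17.0231

Risk-neutral probability p* = (R−d)/(u−d) = (1.3−0.91)/(1.44−0.91) = 0.7358.
Terminal payoffs: V(2,0)=108.1309, V(2,1)=54.5956, V(2,2)=0.0000
  t=1,j=0: stock 101.0100 → up 145.4544 (V=54.5956), down 91.9191 (V=108.1309). Price 52.8746; hedge Δ=-1.0000, bond B=153.8846.
  t=1,j=1: stock 159.8400 → up 230.1696 (V=0.0000), down 145.4544 (V=54.5956). Price 11.0934; hedge Δ=-0.6445, bond B=114.1040.
  t=0,j=0: stock 111.0000 → up 159.8400 (V=11.0934), down 101.0100 (V=52.8746). Price 17.0231; hedge Δ=-0.7102, bond B=95.8555.
The time-0 hedge costs 17.0231, which is the no-arbitrage price.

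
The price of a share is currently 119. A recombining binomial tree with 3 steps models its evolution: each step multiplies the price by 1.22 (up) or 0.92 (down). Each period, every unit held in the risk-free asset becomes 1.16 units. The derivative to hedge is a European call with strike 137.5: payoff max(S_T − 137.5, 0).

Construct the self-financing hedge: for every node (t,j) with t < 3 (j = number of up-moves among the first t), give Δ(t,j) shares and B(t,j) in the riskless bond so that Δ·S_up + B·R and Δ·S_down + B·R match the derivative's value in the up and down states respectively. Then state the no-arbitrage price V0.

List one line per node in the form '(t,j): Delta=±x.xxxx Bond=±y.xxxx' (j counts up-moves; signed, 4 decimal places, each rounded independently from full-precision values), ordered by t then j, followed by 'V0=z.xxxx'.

(0,0): Delta=0.8775 Bond=-72.3783
(1,0): Delta=0.5344 Bond=-46.4012
(1,1): Delta=0.9421 Bond=-93.3482
(2,0): Delta=0.0000 Bond=0.0000
(2,1): Delta=0.6351 Bond=-67.2817
(2,2): Delta=1.0000 Bond=-118.5345
V0=32.0385

Since d<R<u, set p* = (R−d)/(u−d) = 0.8000; price each node as the discounted p*-expectation of its children.
Payoff layer (t=3): V(3,0)=0.0000, V(3,1)=0.0000, V(3,2)=25.4500, V(3,3)=78.5859
  t=2,j=0: stock 100.7216 → up 122.8804 (V=0.0000), down 92.6639 (V=0.0000). Price 0.0000; hedge Δ=0.0000, bond B=0.0000.
  t=2,j=1: stock 133.5656 → up 162.9500 (V=25.4500), down 122.8804 (V=0.0000). Price 17.5517; hedge Δ=0.6351, bond B=-67.2817.
  t=2,j=2: stock 177.1196 → up 216.0859 (V=78.5859), down 162.9500 (V=25.4500). Price 58.5851; hedge Δ=1.0000, bond B=-118.5345.
  t=1,j=0: stock 109.4800 → up 133.5656 (V=17.5517), down 100.7216 (V=0.0000). Price 12.1047; hedge Δ=0.5344, bond B=-46.4012.
  t=1,j=1: stock 145.1800 → up 177.1196 (V=58.5851), down 133.5656 (V=17.5517). Price 43.4297; hedge Δ=0.9421, bond B=-93.3482.
  t=0,j=0: stock 119.0000 → up 145.1800 (V=43.4297), down 109.4800 (V=12.1047). Price 32.0385; hedge Δ=0.8775, bond B=-72.3783.
Root portfolio cost Δ·119+B reproduces V0=32.0385.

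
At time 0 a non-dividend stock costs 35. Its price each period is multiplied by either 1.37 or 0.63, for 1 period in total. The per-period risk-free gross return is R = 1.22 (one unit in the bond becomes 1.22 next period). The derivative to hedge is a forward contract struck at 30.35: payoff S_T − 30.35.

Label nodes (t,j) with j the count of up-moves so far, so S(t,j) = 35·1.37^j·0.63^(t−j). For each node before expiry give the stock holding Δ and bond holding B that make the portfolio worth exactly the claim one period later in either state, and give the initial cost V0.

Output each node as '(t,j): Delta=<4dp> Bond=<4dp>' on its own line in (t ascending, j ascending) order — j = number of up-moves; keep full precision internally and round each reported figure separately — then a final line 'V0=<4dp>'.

(0,0): Delta=1.0000 Bond=-24.8770
V0=10.1230

Since d<R<u, set p* = (R−d)/(u−d) = 0.7973; price each node as the discounted p*-expectation of its children.
Payoff layer (t=1): V(1,0)=-8.3000, V(1,1)=17.6000
Node (0,0) S=35.0000: V=(p*·17.6000+(1−p*)·-8.3000)/1.22=10.1230; Δ=(17.6000−-8.3000)/(47.9500−22.0500)=1.0000; B=V−Δ·S=-24.8770
Root portfolio cost Δ·35+B reproduces V0=10.1230.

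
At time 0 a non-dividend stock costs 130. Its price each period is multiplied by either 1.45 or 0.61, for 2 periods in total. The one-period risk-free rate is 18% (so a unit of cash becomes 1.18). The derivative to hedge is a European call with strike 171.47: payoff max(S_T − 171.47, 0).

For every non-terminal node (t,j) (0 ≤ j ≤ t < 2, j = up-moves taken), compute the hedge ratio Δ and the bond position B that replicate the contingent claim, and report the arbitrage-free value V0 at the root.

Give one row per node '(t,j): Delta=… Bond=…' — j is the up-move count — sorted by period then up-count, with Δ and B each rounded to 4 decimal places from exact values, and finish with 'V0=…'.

(0,0): Delta=0.5364 Bond=-36.0466
(1,0): Delta=0.0000 Bond=0.0000
(1,1): Delta=0.6433 Bond=-62.6832
V0=33.6829

Risk-neutral probability p* = (R−d)/(u−d) = (1.18−0.61)/(1.45−0.61) = 0.6786.
Terminal payoffs: V(2,0)=0.0000, V(2,1)=0.0000, V(2,2)=101.8550
(1,0): S=79.3000. Δ = (V_up−V_dn)/(S_up−S_dn) = (0.0000−0.0000)/(114.9850−48.3730) = 0.0000. V = [p*·0.0000 + (1−p*)·0.0000]/1.18 = 0.0000. B = V − Δ·S = 0.0000.
(1,1): S=188.5000. Δ = (V_up−V_dn)/(S_up−S_dn) = (101.8550−0.0000)/(273.3250−114.9850) = 0.6433. V = [p*·101.8550 + (1−p*)·0.0000]/1.18 = 58.5728. B = V − Δ·S = -62.6832.
(0,0): S=130.0000. Δ = (V_up−V_dn)/(S_up−S_dn) = (58.5728−0.0000)/(188.5000−79.3000) = 0.5364. V = [p*·58.5728 + (1−p*)·0.0000]/1.18 = 33.6829. B = V − Δ·S = -36.0466.
Root portfolio cost Δ·130+B reproduces V0=33.6829.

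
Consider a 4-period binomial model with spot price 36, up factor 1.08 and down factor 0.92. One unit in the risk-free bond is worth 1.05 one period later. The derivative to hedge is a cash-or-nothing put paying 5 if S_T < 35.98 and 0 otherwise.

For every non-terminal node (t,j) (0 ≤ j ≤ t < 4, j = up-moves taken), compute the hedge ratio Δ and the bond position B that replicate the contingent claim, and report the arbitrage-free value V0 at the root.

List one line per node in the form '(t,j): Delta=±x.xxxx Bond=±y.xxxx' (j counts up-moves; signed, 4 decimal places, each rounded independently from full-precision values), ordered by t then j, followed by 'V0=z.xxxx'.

(0,0): Delta=-0.2785 Bond=10.6903
(1,0): Delta=-0.5650 Bond=20.7144
(1,1): Delta=-0.2221 Bond=9.0349
(2,0): Delta=0.0000 Bond=4.5351
(2,1): Delta=-0.6760 Bond=25.7228
(2,2): Delta=-0.1329 Bond=5.7398
(3,0): Delta=0.0000 Bond=4.7619
(3,1): Delta=0.0000 Bond=4.7619
(3,2): Delta=-0.8089 Bond=32.1429
(3,3): Delta=0.0000 Bond=0.0000
V0=0.6660

The replicating-portfolio and risk-neutral prices coincide; use p* = (1.05−0.92)/(1.08−0.92) = 0.8125 for the latter.
At expiry t=4: V(4,0)=5.0000, V(4,1)=5.0000, V(4,2)=5.0000, V(4,3)=0.0000, V(4,4)=0.0000
  t=3,j=0: stock 28.0328 → up 30.2754 (V=5.0000), down 25.7901 (V=5.0000). Price 4.7619; hedge Δ=0.0000, bond B=4.7619.
  t=3,j=1: stock 32.9080 → up 35.5407 (V=5.0000), down 30.2754 (V=5.0000). Price 4.7619; hedge Δ=0.0000, bond B=4.7619.
  t=3,j=2: stock 38.6312 → up 41.7217 (V=0.0000), down 35.5407 (V=5.0000). Price 0.8929; hedge Δ=-0.8089, bond B=32.1429.
  t=3,j=3: stock 45.3496 → up 48.9776 (V=0.0000), down 41.7217 (V=0.0000). Price 0.0000; hedge Δ=0.0000, bond B=0.0000.
  t=2,j=0: stock 30.4704 → up 32.9080 (V=4.7619), down 28.0328 (V=4.7619). Price 4.5351; hedge Δ=0.0000, bond B=4.5351.
  t=2,j=1: stock 35.7696 → up 38.6312 (V=0.8929), down 32.9080 (V=4.7619). Price 1.5412; hedge Δ=-0.6760, bond B=25.7228.
  t=2,j=2: stock 41.9904 → up 45.3496 (V=0.0000), down 38.6312 (V=0.8929). Price 0.1594; hedge Δ=-0.1329, bond B=5.7398.
  t=1,j=0: stock 33.1200 → up 35.7696 (V=1.5412), down 30.4704 (V=4.5351). Price 2.0025; hedge Δ=-0.5650, bond B=20.7144.
  t=1,j=1: stock 38.8800 → up 41.9904 (V=0.1594), down 35.7696 (V=1.5412). Price 0.3986; hedge Δ=-0.2221, bond B=9.0349.
  t=0,j=0: stock 36.0000 → up 38.8800 (V=0.3986), down 33.1200 (V=2.0025). Price 0.6660; hedge Δ=-0.2785, bond B=10.6903.
Each (Δ,B) replicates both successor values, so the strategy is self-financing and V0 is arbitrage-free.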